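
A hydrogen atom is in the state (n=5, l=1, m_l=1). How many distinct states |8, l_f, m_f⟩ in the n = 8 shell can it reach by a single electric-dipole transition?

4

E1 requires Δl = ±1, so l_f ∈ {0, 2}; with 0 ≤ l_f ≤ n_f−1 = 7, the allowed l_f values are {0, 2}.
For l_f = 0: m_f ∈ {m_i−1, m_i, m_i+1} ∩ [−0, 0] = {0} → 1 state.
For l_f = 2: m_f ∈ {m_i−1, m_i, m_i+1} ∩ [−2, 2] = {0, 1, 2} → 3 states.
Total: 4.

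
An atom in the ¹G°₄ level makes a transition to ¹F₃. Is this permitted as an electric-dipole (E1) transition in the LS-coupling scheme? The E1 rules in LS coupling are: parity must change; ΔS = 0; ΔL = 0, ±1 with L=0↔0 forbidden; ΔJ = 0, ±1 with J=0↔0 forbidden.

Reading off the term symbols: S 0→0, L 4→3, J 4→3, parity odd→even.
ΔS = 0: S: 0 → 0 — ok.
ΔJ = 0, ±1 (not J=0↔0): J: 4 → 3, ΔJ = -1 — ok.
ΔL = 0, ±1 (not L=0↔0): L: 4 → 3, ΔL = -1 — ok.
Parity must change: odd → even — ok.
All four E1 rules are satisfied.

allowed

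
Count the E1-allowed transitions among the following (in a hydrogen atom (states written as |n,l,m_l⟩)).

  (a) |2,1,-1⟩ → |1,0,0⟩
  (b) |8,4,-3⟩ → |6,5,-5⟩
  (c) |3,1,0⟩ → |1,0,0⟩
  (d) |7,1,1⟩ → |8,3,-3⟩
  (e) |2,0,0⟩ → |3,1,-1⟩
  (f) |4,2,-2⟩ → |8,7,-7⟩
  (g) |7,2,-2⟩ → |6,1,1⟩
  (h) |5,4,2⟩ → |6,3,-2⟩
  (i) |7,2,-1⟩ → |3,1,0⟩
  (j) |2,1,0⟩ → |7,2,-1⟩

5

(a) allowed
(b) forbidden — Δm_l = -2 (E1 requires Δm_l = 0, ±1)
(c) allowed
(d) forbidden — Δl = +2 (E1 requires Δl = ±1); Δm_l = -4 (E1 requires Δm_l = 0, ±1)
(e) allowed
(f) forbidden — Δl = +5 (E1 requires Δl = ±1); Δm_l = -5 (E1 requires Δm_l = 0, ±1)
(g) forbidden — Δm_l = +3 (E1 requires Δm_l = 0, ±1)
(h) forbidden — Δm_l = -4 (E1 requires Δm_l = 0, ±1)
(i) allowed
(j) allowed
Total allowed: 5 of 10.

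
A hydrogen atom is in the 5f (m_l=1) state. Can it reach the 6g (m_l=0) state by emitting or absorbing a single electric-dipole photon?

allowed

Δl = 4 − 3 = +1; the E1 rule Δl = ±1 is satisfied.
m_l: 1 → 0 (Δm_l = -1). |Δm_l| ≤ 1 satisfied.
All E1 selection rules are satisfied.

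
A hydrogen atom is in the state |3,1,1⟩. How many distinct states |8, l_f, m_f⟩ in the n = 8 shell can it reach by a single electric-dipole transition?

4

E1 requires Δl = ±1, so l_f ∈ {0, 2}; with 0 ≤ l_f ≤ n_f−1 = 7, the allowed l_f values are {0, 2}.
For l_f = 0: m_f ∈ {m_i−1, m_i, m_i+1} ∩ [−0, 0] = {0} → 1 state.
For l_f = 2: m_f ∈ {m_i−1, m_i, m_i+1} ∩ [−2, 2] = {0, 1, 2} → 3 states.
Total: 4.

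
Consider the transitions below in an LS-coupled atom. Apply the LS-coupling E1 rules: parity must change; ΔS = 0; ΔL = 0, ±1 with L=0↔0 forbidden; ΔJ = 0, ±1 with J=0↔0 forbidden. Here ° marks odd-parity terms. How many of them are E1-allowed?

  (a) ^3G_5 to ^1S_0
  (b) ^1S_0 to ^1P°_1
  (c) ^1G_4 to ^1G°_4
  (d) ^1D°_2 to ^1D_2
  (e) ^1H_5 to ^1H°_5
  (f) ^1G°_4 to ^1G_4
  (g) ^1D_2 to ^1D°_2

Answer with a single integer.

(a) forbidden (parity, ΔS, ΔL, ΔJ fail)
(b) allowed
(c) allowed
(d) allowed
(e) allowed
(f) allowed
(g) allowed
Total allowed: 6 of 7.

6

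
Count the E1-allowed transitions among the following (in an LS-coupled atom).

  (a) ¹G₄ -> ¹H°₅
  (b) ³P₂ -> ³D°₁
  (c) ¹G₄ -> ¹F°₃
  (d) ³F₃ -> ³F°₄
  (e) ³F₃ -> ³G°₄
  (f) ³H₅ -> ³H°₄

(a) allowed
(b) allowed
(c) allowed
(d) allowed
(e) allowed
(f) allowed
Total allowed: 6 of 6.

6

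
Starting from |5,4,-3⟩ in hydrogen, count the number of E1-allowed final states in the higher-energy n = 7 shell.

E1 requires Δl = ±1, so l_f ∈ {3, 5}; with 0 ≤ l_f ≤ n_f−1 = 6, the allowed l_f values are {3, 5}.
For l_f = 3: m_f ∈ {m_i−1, m_i, m_i+1} ∩ [−3, 3] = {-3, -2} → 2 states.
For l_f = 5: m_f ∈ {m_i−1, m_i, m_i+1} ∩ [−5, 5] = {-4, -3, -2} → 3 states.
Total: 5.

5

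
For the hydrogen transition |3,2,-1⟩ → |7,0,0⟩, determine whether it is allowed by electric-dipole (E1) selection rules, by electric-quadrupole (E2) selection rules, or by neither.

E2

Δl = 0 − 2 = -2; l_i + l_f = 2.
Δm_l = +1.
E1 (Δl = ±1, |Δm_l| ≤ 1): not satisfied.
E2 (Δl = 0,±2, l_i+l_f ≥ 2, |Δm_l| ≤ 2): satisfied.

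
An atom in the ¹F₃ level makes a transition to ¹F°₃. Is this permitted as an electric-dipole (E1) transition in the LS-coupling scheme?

allowed

Parity must change: even → odd — satisfied.
ΔS = 0: S: 0 → 0 — satisfied.
ΔL = 0, ±1 (not L=0↔0): L: 3 → 3, ΔL = +0 — satisfied.
ΔJ = 0, ±1 (not J=0↔0): J: 3 → 3, ΔJ = +0 — satisfied.
All four E1 rules are satisfied.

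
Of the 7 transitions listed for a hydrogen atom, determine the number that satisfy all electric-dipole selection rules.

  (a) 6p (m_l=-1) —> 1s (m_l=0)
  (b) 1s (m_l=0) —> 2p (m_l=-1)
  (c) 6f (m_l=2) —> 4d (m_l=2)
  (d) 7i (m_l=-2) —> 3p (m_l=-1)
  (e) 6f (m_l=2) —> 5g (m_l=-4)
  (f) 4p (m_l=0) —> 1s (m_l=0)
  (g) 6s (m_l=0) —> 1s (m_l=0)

(a) allowed
(b) allowed
(c) allowed
(d) forbidden — Δl = -5 (E1 requires Δl = ±1)
(e) forbidden — Δm_l = -6 (E1 requires Δm_l = 0, ±1)
(f) allowed
(g) forbidden — Δl = +0 (E1 requires Δl = ±1)
Total allowed: 4 of 7.

4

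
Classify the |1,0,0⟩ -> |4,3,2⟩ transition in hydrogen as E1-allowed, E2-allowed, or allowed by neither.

Δl = 3 − 0 = +3; l_i + l_f = 3.
Δm_l = +2.
E1 (Δl = ±1, |Δm_l| ≤ 1): not satisfied.
E2 (Δl = 0,±2, l_i+l_f ≥ 2, |Δm_l| ≤ 2): not satisfied.

neither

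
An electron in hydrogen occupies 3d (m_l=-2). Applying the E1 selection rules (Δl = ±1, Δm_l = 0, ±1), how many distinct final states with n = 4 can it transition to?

E1 requires Δl = ±1, so l_f ∈ {1, 3}; with 0 ≤ l_f ≤ n_f−1 = 3, the allowed l_f values are {1, 3}.
For l_f = 1: m_f ∈ {m_i−1, m_i, m_i+1} ∩ [−1, 1] = {-1} → 1 state.
For l_f = 3: m_f ∈ {m_i−1, m_i, m_i+1} ∩ [−3, 3] = {-3, -2, -1} → 3 states.
Total: 4.

4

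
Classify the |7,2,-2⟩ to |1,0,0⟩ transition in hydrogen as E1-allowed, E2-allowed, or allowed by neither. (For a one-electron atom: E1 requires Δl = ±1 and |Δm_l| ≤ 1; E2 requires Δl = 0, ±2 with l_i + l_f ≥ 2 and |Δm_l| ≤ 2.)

Δl = 0 − 2 = -2; l_i + l_f = 2.
Δm_l = +2.
E1 (Δl = ±1, |Δm_l| ≤ 1): not satisfied.
E2 (Δl = 0,±2, l_i+l_f ≥ 2, |Δm_l| ≤ 2): satisfied.

E2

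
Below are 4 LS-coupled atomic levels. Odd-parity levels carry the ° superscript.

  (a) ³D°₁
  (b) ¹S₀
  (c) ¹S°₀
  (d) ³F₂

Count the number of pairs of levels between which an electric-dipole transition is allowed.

1

(a)–(b): forbidden (ΔS, ΔL).
(a)–(c): forbidden (parity, ΔS, ΔL).
(a)–(d): allowed.
(b)–(c): forbidden (ΔL, ΔJ).
(b)–(d): forbidden (parity, ΔS, ΔL, ΔJ).
(c)–(d): forbidden (ΔS, ΔL, ΔJ).
Allowed pairs: 1 of 6.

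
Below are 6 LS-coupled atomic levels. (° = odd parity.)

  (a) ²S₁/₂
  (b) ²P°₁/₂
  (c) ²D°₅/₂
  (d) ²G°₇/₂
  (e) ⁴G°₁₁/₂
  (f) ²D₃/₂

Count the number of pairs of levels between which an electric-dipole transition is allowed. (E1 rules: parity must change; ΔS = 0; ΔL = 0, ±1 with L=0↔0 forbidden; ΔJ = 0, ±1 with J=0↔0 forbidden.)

(a)–(b): allowed.
(a)–(c): forbidden (ΔL, ΔJ).
(a)–(d): forbidden (ΔL, ΔJ).
(a)–(e): forbidden (ΔS, ΔL, ΔJ).
(a)–(f): forbidden (parity, ΔL).
(b)–(c): forbidden (parity, ΔJ).
(b)–(d): forbidden (parity, ΔL, ΔJ).
(b)–(e): forbidden (parity, ΔS, ΔL, ΔJ).
(b)–(f): allowed.
(c)–(d): forbidden (parity, ΔL).
(c)–(e): forbidden (parity, ΔS, ΔL, ΔJ).
(c)–(f): allowed.
(d)–(e): forbidden (parity, ΔS, ΔJ).
(d)–(f): forbidden (ΔL, ΔJ).
(e)–(f): forbidden (ΔS, ΔL, ΔJ).
Allowed pairs: 3 of 15.

3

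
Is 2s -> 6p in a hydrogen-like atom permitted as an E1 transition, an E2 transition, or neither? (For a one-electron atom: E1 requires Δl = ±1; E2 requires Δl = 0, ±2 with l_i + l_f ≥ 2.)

E1

Δl = 1 − 0 = +1; l_i + l_f = 1.
E1 (Δl = ±1): satisfied.
E2 (Δl = 0,±2, l_i+l_f ≥ 2): not satisfied.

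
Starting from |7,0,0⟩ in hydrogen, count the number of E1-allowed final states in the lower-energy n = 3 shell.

3

E1 requires Δl = ±1, so l_f ∈ {-1, 1}; with 0 ≤ l_f ≤ n_f−1 = 2, the allowed l_f values are {1}.
For l_f = 1: m_f ∈ {m_i−1, m_i, m_i+1} ∩ [−1, 1] = {-1, 0, 1} → 3 states.
Total: 3.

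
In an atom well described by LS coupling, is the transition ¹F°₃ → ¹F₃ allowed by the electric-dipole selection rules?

Reading off the term symbols: S 0→0, L 3→3, J 3→3, parity odd→even.
ΔS = 0: S: 0 → 0 — ✓.
ΔJ = 0, ±1 (not J=0↔0): J: 3 → 3, ΔJ = +0 — ✓.
Parity must change: odd → even — ✓.
ΔL = 0, ±1 (not L=0↔0): L: 3 → 3, ΔL = +0 — ✓.
All four E1 rules are satisfied.

allowed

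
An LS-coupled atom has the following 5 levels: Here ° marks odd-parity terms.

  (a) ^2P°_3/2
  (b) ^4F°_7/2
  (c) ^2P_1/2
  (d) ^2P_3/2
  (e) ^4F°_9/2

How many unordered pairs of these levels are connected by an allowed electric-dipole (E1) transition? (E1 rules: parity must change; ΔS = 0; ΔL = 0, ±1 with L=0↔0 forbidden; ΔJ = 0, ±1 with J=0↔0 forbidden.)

(a)–(b): forbidden (parity, ΔS, ΔL, ΔJ).
(a)–(c): allowed.
(a)–(d): allowed.
(a)–(e): forbidden (parity, ΔS, ΔL, ΔJ).
(b)–(c): forbidden (ΔS, ΔL, ΔJ).
(b)–(d): forbidden (ΔS, ΔL, ΔJ).
(b)–(e): forbidden (parity).
(c)–(d): forbidden (parity).
(c)–(e): forbidden (ΔS, ΔL, ΔJ).
(d)–(e): forbidden (ΔS, ΔL, ΔJ).
Allowed pairs: 2 of 10.

2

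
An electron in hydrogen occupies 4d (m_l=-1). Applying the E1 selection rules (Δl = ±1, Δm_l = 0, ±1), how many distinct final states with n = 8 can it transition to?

E1 requires Δl = ±1, so l_f ∈ {1, 3}; with 0 ≤ l_f ≤ n_f−1 = 7, the allowed l_f values are {1, 3}.
For l_f = 1: m_f ∈ {m_i−1, m_i, m_i+1} ∩ [−1, 1] = {-1, 0} → 2 states.
For l_f = 3: m_f ∈ {m_i−1, m_i, m_i+1} ∩ [−3, 3] = {-2, -1, 0} → 3 states.
Total: 5.

5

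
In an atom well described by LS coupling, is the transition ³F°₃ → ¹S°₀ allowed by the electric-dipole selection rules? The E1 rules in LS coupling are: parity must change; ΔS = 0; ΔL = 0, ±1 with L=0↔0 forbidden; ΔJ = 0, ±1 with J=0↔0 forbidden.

Reading off the term symbols: S 1→0, L 3→0, J 3→0, parity odd→odd.
Parity must change: odd → odd — violated.
ΔS = 0: S: 1 → 0 — violated.
ΔL = 0, ±1 (not L=0↔0): L: 3 → 0, ΔL = -3 — violated.
ΔJ = 0, ±1 (not J=0↔0): J: 3 → 0, ΔJ = -3 — violated.
Rule(s) violated: parity, ΔS, ΔL, ΔJ.

forbidden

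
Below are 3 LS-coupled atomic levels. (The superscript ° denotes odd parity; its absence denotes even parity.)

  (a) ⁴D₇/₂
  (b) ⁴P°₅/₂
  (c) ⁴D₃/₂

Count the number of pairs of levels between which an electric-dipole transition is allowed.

2

(a)–(b): allowed.
(a)–(c): forbidden (parity, ΔJ).
(b)–(c): allowed.
Allowed pairs: 2 of 3.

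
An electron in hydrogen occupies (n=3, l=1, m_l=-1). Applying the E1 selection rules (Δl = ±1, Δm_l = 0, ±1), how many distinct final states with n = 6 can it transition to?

E1 requires Δl = ±1, so l_f ∈ {0, 2}; with 0 ≤ l_f ≤ n_f−1 = 5, the allowed l_f values are {0, 2}.
For l_f = 0: m_f ∈ {m_i−1, m_i, m_i+1} ∩ [−0, 0] = {0} → 1 state.
For l_f = 2: m_f ∈ {m_i−1, m_i, m_i+1} ∩ [−2, 2] = {-2, -1, 0} → 3 states.
Total: 4.

4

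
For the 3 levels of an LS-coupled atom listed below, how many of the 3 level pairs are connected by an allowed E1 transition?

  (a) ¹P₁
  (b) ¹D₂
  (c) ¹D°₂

(a)–(b): forbidden (parity).
(a)–(c): allowed.
(b)–(c): allowed.
Allowed pairs: 2 of 3.

2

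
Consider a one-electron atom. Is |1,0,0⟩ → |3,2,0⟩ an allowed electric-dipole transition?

forbidden

Δl = 2 − 0 = +2; the E1 rule Δl = ±1 is ✗.
m_l: 0 → 0 (Δm_l = +0). |Δm_l| ≤ 1 ✓.
The transition is electric-dipole forbidden.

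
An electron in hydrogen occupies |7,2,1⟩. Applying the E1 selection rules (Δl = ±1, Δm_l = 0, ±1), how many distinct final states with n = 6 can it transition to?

5

E1 requires Δl = ±1, so l_f ∈ {1, 3}; with 0 ≤ l_f ≤ n_f−1 = 5, the allowed l_f values are {1, 3}.
For l_f = 1: m_f ∈ {m_i−1, m_i, m_i+1} ∩ [−1, 1] = {0, 1} → 2 states.
For l_f = 3: m_f ∈ {m_i−1, m_i, m_i+1} ∩ [−3, 3] = {0, 1, 2} → 3 states.
Total: 5.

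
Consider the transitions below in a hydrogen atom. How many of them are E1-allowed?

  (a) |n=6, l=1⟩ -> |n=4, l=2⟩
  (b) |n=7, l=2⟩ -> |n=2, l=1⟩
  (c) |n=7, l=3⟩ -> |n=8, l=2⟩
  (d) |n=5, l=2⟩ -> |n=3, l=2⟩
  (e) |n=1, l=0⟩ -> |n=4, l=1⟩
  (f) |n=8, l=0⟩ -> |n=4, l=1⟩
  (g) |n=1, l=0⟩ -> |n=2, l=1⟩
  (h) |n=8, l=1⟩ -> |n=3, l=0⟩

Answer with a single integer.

(a) allowed
(b) allowed
(c) allowed
(d) forbidden — Δl = +0 (E1 requires Δl = ±1)
(e) allowed
(f) allowed
(g) allowed
(h) allowed
Total allowed: 7 of 8.

7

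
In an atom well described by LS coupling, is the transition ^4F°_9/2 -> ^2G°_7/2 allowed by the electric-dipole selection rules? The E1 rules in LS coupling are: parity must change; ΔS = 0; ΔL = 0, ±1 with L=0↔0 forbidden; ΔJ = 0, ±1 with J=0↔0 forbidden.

forbidden

Reading off the term symbols: S 3/2→1/2, L 3→4, J 9/2→7/2, parity odd→odd.
Parity must change: odd → odd — ✗.
ΔS = 0: S: 3/2 → 1/2 — ✗.
ΔL = 0, ±1 (not L=0↔0): L: 3 → 4, ΔL = +1 — ✓.
ΔJ = 0, ±1 (not J=0↔0): J: 9/2 → 7/2, ΔJ = -1 — ✓.
Rule(s) violated: parity, ΔS.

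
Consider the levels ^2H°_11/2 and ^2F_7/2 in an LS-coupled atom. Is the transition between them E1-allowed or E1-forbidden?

Parity must change: odd → even — passes.
ΔS = 0: S: 1/2 → 1/2 — passes.
ΔL = 0, ±1 (not L=0↔0): L: 5 → 3, ΔL = -2 — fails.
ΔJ = 0, ±1 (not J=0↔0): J: 11/2 → 7/2, ΔJ = -2 — fails.
Rule(s) violated: ΔL, ΔJ.

forbidden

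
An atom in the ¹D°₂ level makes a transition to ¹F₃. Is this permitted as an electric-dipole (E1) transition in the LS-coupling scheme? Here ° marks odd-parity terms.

Reading off the term symbols: S 0→0, L 2→3, J 2→3, parity odd→even.
Parity must change: odd → even — ok.
ΔS = 0: S: 0 → 0 — ok.
ΔL = 0, ±1 (not L=0↔0): L: 2 → 3, ΔL = +1 — ok.
ΔJ = 0, ±1 (not J=0↔0): J: 2 → 3, ΔJ = +1 — ok.
All four E1 rules are satisfied.

allowed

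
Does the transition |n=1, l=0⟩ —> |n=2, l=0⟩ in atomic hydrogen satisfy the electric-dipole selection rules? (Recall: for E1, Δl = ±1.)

Δl = 0 − 0 = +0; the E1 rule Δl = ±1 is ✗.
The transition is electric-dipole forbidden.

forbidden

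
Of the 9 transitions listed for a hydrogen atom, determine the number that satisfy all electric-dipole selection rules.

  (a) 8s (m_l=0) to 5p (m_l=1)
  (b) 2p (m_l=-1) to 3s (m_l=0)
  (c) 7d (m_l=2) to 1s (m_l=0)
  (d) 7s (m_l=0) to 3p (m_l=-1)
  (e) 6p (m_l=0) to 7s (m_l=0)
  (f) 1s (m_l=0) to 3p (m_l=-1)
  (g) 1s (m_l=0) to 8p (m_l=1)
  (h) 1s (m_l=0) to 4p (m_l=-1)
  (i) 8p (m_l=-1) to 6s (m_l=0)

8

(a) allowed
(b) allowed
(c) forbidden — Δl = -2 (E1 requires Δl = ±1); Δm_l = -2 (E1 requires Δm_l = 0, ±1)
(d) allowed
(e) allowed
(f) allowed
(g) allowed
(h) allowed
(i) allowed
Total allowed: 8 of 9.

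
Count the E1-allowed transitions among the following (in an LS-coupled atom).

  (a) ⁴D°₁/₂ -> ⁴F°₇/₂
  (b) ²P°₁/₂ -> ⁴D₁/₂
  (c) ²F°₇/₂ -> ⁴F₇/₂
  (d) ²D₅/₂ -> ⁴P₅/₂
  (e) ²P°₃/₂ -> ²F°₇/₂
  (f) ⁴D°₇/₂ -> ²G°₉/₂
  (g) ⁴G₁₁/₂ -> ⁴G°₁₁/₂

(a) forbidden (parity, ΔJ fail)
(b) forbidden (ΔS fails)
(c) forbidden (ΔS fails)
(d) forbidden (parity, ΔS fail)
(e) forbidden (parity, ΔL, ΔJ fail)
(f) forbidden (parity, ΔS, ΔL fail)
(g) allowed
Total allowed: 1 of 7.

1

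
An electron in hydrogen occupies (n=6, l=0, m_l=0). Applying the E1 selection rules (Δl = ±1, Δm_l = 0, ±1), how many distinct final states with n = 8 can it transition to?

E1 requires Δl = ±1, so l_f ∈ {-1, 1}; with 0 ≤ l_f ≤ n_f−1 = 7, the allowed l_f values are {1}.
For l_f = 1: m_f ∈ {m_i−1, m_i, m_i+1} ∩ [−1, 1] = {-1, 0, 1} → 3 states.
Total: 3.

3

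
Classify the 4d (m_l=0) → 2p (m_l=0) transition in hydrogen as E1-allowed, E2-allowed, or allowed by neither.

E1

Δl = 1 − 2 = -1; l_i + l_f = 3.
Δm_l = +0.
E1 (Δl = ±1, |Δm_l| ≤ 1): satisfied.
E2 (Δl = 0,±2, l_i+l_f ≥ 2, |Δm_l| ≤ 2): not satisfied.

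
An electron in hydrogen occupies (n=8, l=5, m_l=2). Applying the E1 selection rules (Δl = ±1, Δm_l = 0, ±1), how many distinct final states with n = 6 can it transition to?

E1 requires Δl = ±1, so l_f ∈ {4, 6}; with 0 ≤ l_f ≤ n_f−1 = 5, the allowed l_f values are {4}.
For l_f = 4: m_f ∈ {m_i−1, m_i, m_i+1} ∩ [−4, 4] = {1, 2, 3} → 3 states.
Total: 3.

3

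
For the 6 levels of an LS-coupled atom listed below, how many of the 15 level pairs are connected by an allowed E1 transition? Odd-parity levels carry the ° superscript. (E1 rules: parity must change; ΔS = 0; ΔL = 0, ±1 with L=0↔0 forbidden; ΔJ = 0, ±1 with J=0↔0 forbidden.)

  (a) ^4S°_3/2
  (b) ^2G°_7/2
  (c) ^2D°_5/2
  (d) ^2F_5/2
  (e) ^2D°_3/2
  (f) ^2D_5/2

(a)–(b): forbidden (parity, ΔS, ΔL, ΔJ).
(a)–(c): forbidden (parity, ΔS, ΔL).
(a)–(d): forbidden (ΔS, ΔL).
(a)–(e): forbidden (parity, ΔS, ΔL).
(a)–(f): forbidden (ΔS, ΔL).
(b)–(c): forbidden (parity, ΔL).
(b)–(d): allowed.
(b)–(e): forbidden (parity, ΔL, ΔJ).
(b)–(f): forbidden (ΔL).
(c)–(d): allowed.
(c)–(e): forbidden (parity).
(c)–(f): allowed.
(d)–(e): allowed.
(d)–(f): forbidden (parity).
(e)–(f): allowed.
Allowed pairs: 5 of 15.

5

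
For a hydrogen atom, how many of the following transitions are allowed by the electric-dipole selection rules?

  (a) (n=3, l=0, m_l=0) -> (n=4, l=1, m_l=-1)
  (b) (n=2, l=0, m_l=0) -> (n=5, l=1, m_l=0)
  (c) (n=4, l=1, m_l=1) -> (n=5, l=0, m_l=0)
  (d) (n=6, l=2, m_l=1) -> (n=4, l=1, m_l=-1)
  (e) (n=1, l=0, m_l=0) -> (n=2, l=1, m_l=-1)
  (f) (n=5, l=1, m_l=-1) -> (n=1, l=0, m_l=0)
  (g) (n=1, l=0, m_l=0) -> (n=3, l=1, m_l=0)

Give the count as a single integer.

6

(a) allowed
(b) allowed
(c) allowed
(d) forbidden — Δm_l = -2 (E1 requires Δm_l = 0, ±1)
(e) allowed
(f) allowed
(g) allowed
Total allowed: 6 of 7.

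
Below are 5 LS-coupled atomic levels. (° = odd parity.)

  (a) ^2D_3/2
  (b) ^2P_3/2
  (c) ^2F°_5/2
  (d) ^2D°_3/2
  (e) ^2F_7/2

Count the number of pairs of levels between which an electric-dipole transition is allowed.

4

(a)–(b): forbidden (parity).
(a)–(c): allowed.
(a)–(d): allowed.
(a)–(e): forbidden (parity, ΔJ).
(b)–(c): forbidden (ΔL).
(b)–(d): allowed.
(b)–(e): forbidden (parity, ΔL, ΔJ).
(c)–(d): forbidden (parity).
(c)–(e): allowed.
(d)–(e): forbidden (ΔJ).
Allowed pairs: 4 of 10.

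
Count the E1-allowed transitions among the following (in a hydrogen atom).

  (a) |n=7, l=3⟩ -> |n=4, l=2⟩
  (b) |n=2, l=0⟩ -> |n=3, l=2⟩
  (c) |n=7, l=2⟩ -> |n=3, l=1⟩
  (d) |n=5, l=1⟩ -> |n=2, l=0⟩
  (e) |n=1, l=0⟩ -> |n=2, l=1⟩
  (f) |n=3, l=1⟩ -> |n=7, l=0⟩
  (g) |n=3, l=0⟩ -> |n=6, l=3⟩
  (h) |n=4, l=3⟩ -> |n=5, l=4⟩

(a) allowed
(b) forbidden — Δl = +2 (E1 requires Δl = ±1)
(c) allowed
(d) allowed
(e) allowed
(f) allowed
(g) forbidden — Δl = +3 (E1 requires Δl = ±1)
(h) allowed
Total allowed: 6 of 8.

6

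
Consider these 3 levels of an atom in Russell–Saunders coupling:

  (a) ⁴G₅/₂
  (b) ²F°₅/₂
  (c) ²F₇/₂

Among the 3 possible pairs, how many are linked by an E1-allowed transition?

(a)–(b): forbidden (ΔS).
(a)–(c): forbidden (parity, ΔS).
(b)–(c): allowed.
Allowed pairs: 1 of 3.

1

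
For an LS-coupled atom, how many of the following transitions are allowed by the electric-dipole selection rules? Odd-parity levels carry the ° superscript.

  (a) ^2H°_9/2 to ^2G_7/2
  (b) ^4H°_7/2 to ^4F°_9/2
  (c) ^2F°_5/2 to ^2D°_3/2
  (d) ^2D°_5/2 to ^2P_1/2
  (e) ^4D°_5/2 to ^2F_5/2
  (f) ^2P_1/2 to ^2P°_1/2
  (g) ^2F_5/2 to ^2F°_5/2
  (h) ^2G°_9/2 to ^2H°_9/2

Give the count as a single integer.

(a) allowed
(b) forbidden (parity, ΔL fail)
(c) forbidden (parity fails)
(d) forbidden (ΔJ fails)
(e) forbidden (ΔS fails)
(f) allowed
(g) allowed
(h) forbidden (parity fails)
Total allowed: 3 of 8.

3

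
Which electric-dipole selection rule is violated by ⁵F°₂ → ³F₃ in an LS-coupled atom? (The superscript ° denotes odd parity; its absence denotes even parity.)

Initial level: S=2, L=3, J=2, parity odd. Final level: S=1, L=3, J=3, parity even.
Parity must change: odd → even — ok.
ΔS = 0: S: 2 → 1 — fails.
ΔL = 0, ±1 (not L=0↔0): L: 3 → 3, ΔL = +0 — ok.
ΔJ = 0, ±1 (not J=0↔0): J: 2 → 3, ΔJ = +1 — ok.

the ΔS = 0 rule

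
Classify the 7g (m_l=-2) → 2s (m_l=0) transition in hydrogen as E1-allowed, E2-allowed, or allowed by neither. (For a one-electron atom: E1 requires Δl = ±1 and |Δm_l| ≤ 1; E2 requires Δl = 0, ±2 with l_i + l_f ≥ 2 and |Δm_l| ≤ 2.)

neither

Δl = 0 − 4 = -4; l_i + l_f = 4.
Δm_l = +2.
E1 (Δl = ±1, |Δm_l| ≤ 1): not satisfied.
E2 (Δl = 0,±2, l_i+l_f ≥ 2, |Δm_l| ≤ 2): not satisfied.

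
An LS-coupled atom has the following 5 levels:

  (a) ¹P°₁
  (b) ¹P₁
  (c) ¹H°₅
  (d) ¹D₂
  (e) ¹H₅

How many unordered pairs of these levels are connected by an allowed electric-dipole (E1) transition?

(a)–(b): allowed.
(a)–(c): forbidden (parity, ΔL, ΔJ).
(a)–(d): allowed.
(a)–(e): forbidden (ΔL, ΔJ).
(b)–(c): forbidden (ΔL, ΔJ).
(b)–(d): forbidden (parity).
(b)–(e): forbidden (parity, ΔL, ΔJ).
(c)–(d): forbidden (ΔL, ΔJ).
(c)–(e): allowed.
(d)–(e): forbidden (parity, ΔL, ΔJ).
Allowed pairs: 3 of 10.

3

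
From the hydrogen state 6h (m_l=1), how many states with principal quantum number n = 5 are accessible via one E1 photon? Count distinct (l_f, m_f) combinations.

3

E1 requires Δl = ±1, so l_f ∈ {4, 6}; with 0 ≤ l_f ≤ n_f−1 = 4, the allowed l_f values are {4}.
For l_f = 4: m_f ∈ {m_i−1, m_i, m_i+1} ∩ [−4, 4] = {0, 1, 2} → 3 states.
Total: 3.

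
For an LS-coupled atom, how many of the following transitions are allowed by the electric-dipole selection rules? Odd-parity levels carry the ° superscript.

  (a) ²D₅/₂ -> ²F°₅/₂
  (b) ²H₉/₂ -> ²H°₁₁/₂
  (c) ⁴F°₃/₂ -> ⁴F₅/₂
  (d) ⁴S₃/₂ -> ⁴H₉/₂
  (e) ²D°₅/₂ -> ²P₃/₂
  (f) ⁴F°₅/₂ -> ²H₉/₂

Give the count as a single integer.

4

(a) allowed
(b) allowed
(c) allowed
(d) forbidden (parity, ΔL, ΔJ fail)
(e) allowed
(f) forbidden (ΔS, ΔL, ΔJ fail)
Total allowed: 4 of 6.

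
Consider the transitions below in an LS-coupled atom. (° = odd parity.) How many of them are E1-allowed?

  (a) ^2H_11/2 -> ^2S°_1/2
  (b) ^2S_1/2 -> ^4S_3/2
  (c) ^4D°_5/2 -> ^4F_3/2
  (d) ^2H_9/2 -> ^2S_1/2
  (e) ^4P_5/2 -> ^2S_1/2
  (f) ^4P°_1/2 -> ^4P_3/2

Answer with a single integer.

(a) forbidden (ΔL, ΔJ fail)
(b) forbidden (parity, ΔS, ΔL fail)
(c) allowed
(d) forbidden (parity, ΔL, ΔJ fail)
(e) forbidden (parity, ΔS, ΔJ fail)
(f) allowed
Total allowed: 2 of 6.

2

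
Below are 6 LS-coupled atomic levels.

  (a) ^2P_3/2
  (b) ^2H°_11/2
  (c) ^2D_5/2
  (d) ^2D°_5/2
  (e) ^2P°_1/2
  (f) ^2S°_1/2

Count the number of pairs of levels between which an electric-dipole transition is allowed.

(a)–(b): forbidden (ΔL, ΔJ).
(a)–(c): forbidden (parity).
(a)–(d): allowed.
(a)–(e): allowed.
(a)–(f): allowed.
(b)–(c): forbidden (ΔL, ΔJ).
(b)–(d): forbidden (parity, ΔL, ΔJ).
(b)–(e): forbidden (parity, ΔL, ΔJ).
(b)–(f): forbidden (parity, ΔL, ΔJ).
(c)–(d): allowed.
(c)–(e): forbidden (ΔJ).
(c)–(f): forbidden (ΔL, ΔJ).
(d)–(e): forbidden (parity, ΔJ).
(d)–(f): forbidden (parity, ΔL, ΔJ).
(e)–(f): forbidden (parity).
Allowed pairs: 4 of 15.

4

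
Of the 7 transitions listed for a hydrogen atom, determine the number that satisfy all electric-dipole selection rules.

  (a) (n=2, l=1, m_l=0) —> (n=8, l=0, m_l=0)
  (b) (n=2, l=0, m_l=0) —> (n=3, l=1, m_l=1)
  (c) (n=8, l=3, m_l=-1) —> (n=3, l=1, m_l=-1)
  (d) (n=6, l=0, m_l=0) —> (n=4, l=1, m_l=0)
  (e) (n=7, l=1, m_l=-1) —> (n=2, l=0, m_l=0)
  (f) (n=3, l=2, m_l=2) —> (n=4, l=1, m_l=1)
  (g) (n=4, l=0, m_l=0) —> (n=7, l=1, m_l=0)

(a) allowed
(b) allowed
(c) forbidden — Δl = -2 (E1 requires Δl = ±1)
(d) allowed
(e) allowed
(f) allowed
(g) allowed
Total allowed: 6 of 7.

6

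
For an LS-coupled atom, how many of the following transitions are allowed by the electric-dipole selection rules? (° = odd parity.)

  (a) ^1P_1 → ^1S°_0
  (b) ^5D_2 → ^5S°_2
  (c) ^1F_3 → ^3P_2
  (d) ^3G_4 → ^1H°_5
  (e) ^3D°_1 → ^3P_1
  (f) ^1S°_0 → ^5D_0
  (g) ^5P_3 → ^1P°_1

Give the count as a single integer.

(a) allowed
(b) forbidden (ΔL fails)
(c) forbidden (parity, ΔS, ΔL fail)
(d) forbidden (ΔS fails)
(e) allowed
(f) forbidden (ΔS, ΔL, ΔJ fail)
(g) forbidden (ΔS, ΔJ fail)
Total allowed: 2 of 7.

2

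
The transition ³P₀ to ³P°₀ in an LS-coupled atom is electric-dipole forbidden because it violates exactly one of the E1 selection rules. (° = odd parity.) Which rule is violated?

Parity must change: even → odd — ✓.
ΔS = 0: S: 1 → 1 — ✓.
ΔL = 0, ±1 (not L=0↔0): L: 1 → 1, ΔL = +0 — ✓.
ΔJ = 0, ±1 (not J=0↔0): J: 0 → 0, ΔJ = +0 — ✗.

the J=0 ↔ J=0 exclusion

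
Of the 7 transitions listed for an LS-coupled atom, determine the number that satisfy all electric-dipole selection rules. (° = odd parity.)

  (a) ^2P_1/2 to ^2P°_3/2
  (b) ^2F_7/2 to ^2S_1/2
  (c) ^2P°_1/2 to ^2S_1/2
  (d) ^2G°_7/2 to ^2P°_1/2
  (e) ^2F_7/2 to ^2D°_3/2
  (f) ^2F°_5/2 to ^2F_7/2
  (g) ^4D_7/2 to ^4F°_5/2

(a) allowed
(b) forbidden (parity, ΔL, ΔJ fail)
(c) allowed
(d) forbidden (parity, ΔL, ΔJ fail)
(e) forbidden (ΔJ fails)
(f) allowed
(g) allowed
Total allowed: 4 of 7.

4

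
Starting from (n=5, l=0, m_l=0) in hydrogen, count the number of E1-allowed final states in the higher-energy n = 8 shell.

3

E1 requires Δl = ±1, so l_f ∈ {-1, 1}; with 0 ≤ l_f ≤ n_f−1 = 7, the allowed l_f values are {1}.
For l_f = 1: m_f ∈ {m_i−1, m_i, m_i+1} ∩ [−1, 1] = {-1, 0, 1} → 3 states.
Total: 3.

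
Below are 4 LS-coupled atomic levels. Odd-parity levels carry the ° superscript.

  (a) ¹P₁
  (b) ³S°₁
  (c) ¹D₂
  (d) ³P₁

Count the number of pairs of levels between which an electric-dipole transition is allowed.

(a)–(b): forbidden (ΔS).
(a)–(c): forbidden (parity).
(a)–(d): forbidden (parity, ΔS).
(b)–(c): forbidden (ΔS, ΔL).
(b)–(d): allowed.
(c)–(d): forbidden (parity, ΔS).
Allowed pairs: 1 of 6.

1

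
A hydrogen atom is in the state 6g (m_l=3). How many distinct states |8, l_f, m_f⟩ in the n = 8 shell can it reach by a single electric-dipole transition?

E1 requires Δl = ±1, so l_f ∈ {3, 5}; with 0 ≤ l_f ≤ n_f−1 = 7, the allowed l_f values are {3, 5}.
For l_f = 3: m_f ∈ {m_i−1, m_i, m_i+1} ∩ [−3, 3] = {2, 3} → 2 states.
For l_f = 5: m_f ∈ {m_i−1, m_i, m_i+1} ∩ [−5, 5] = {2, 3, 4} → 3 states.
Total: 5.

5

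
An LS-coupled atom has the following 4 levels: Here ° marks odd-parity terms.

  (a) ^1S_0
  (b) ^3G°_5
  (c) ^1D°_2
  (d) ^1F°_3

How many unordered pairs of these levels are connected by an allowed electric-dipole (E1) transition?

0

(a)–(b): forbidden (ΔS, ΔL, ΔJ).
(a)–(c): forbidden (ΔL, ΔJ).
(a)–(d): forbidden (ΔL, ΔJ).
(b)–(c): forbidden (parity, ΔS, ΔL, ΔJ).
(b)–(d): forbidden (parity, ΔS, ΔJ).
(c)–(d): forbidden (parity).
Allowed pairs: 0 of 6.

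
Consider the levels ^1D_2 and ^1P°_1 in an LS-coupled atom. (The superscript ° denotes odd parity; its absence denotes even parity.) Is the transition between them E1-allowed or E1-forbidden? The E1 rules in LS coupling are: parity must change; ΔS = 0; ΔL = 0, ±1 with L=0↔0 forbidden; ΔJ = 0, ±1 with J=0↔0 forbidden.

allowed

Initial level: S=0, L=2, J=2, parity even. Final level: S=0, L=1, J=1, parity odd.
Parity must change: even → odd — ok.
ΔS = 0: S: 0 → 0 — ok.
ΔL = 0, ±1 (not L=0↔0): L: 2 → 1, ΔL = -1 — ok.
ΔJ = 0, ±1 (not J=0↔0): J: 2 → 1, ΔJ = -1 — ok.
All four E1 rules are satisfied.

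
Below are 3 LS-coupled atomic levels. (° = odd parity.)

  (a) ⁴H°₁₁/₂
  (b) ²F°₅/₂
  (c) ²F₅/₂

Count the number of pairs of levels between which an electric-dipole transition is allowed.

1

(a)–(b): forbidden (parity, ΔS, ΔL, ΔJ).
(a)–(c): forbidden (ΔS, ΔL, ΔJ).
(b)–(c): allowed.
Allowed pairs: 1 of 3.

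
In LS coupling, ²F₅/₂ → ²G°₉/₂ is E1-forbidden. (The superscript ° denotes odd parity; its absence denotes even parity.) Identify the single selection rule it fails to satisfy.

Parity must change: even → odd — satisfied.
ΔS = 0: S: 1/2 → 1/2 — satisfied.
ΔL = 0, ±1 (not L=0↔0): L: 3 → 4, ΔL = +1 — satisfied.
ΔJ = 0, ±1 (not J=0↔0): J: 5/2 → 9/2, ΔJ = +2 — violated.

the ΔJ = 0, ±1 rule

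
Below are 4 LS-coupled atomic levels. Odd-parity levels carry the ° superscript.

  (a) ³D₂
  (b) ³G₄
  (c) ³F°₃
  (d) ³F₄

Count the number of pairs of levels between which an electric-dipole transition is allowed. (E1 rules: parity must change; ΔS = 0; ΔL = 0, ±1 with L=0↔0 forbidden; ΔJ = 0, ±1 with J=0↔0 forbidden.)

(a)–(b): forbidden (parity, ΔL, ΔJ).
(a)–(c): allowed.
(a)–(d): forbidden (parity, ΔJ).
(b)–(c): allowed.
(b)–(d): forbidden (parity).
(c)–(d): allowed.
Allowed pairs: 3 of 6.

3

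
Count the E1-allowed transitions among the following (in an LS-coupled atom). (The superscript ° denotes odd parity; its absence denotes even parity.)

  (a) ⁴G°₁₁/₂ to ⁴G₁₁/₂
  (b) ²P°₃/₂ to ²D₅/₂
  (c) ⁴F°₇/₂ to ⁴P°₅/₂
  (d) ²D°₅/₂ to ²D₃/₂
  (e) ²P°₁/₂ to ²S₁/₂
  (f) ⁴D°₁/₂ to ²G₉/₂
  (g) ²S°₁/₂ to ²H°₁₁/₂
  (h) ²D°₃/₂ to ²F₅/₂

(a) allowed
(b) allowed
(c) forbidden (parity, ΔL fail)
(d) allowed
(e) allowed
(f) forbidden (ΔS, ΔL, ΔJ fail)
(g) forbidden (parity, ΔL, ΔJ fail)
(h) allowed
Total allowed: 5 of 8.

5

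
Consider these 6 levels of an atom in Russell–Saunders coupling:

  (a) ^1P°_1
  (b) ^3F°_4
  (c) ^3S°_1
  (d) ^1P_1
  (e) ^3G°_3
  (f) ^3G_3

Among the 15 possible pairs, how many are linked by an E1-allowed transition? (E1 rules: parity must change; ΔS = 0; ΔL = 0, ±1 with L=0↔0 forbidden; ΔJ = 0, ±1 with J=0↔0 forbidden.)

(a)–(b): forbidden (parity, ΔS, ΔL, ΔJ).
(a)–(c): forbidden (parity, ΔS).
(a)–(d): allowed.
(a)–(e): forbidden (parity, ΔS, ΔL, ΔJ).
(a)–(f): forbidden (ΔS, ΔL, ΔJ).
(b)–(c): forbidden (parity, ΔL, ΔJ).
(b)–(d): forbidden (ΔS, ΔL, ΔJ).
(b)–(e): forbidden (parity).
(b)–(f): allowed.
(c)–(d): forbidden (ΔS).
(c)–(e): forbidden (parity, ΔL, ΔJ).
(c)–(f): forbidden (ΔL, ΔJ).
(d)–(e): forbidden (ΔS, ΔL, ΔJ).
(d)–(f): forbidden (parity, ΔS, ΔL, ΔJ).
(e)–(f): allowed.
Allowed pairs: 3 of 15.

3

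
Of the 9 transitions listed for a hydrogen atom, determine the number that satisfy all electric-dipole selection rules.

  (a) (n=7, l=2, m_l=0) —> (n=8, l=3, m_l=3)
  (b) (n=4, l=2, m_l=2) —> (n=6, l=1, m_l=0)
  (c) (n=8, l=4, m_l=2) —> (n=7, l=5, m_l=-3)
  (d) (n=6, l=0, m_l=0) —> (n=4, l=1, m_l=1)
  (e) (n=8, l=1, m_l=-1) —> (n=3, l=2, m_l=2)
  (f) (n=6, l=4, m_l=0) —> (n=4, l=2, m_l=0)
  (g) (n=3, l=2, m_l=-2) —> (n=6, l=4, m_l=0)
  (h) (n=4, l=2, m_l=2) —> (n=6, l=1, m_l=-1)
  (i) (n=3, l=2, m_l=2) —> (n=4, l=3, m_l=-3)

(a) forbidden — Δm_l = +3 (E1 requires Δm_l = 0, ±1)
(b) forbidden — Δm_l = -2 (E1 requires Δm_l = 0, ±1)
(c) forbidden — Δm_l = -5 (E1 requires Δm_l = 0, ±1)
(d) allowed
(e) forbidden — Δm_l = +3 (E1 requires Δm_l = 0, ±1)
(f) forbidden — Δl = -2 (E1 requires Δl = ±1)
(g) forbidden — Δl = +2 (E1 requires Δl = ±1); Δm_l = +2 (E1 requires Δm_l = 0, ±1)
(h) forbidden — Δm_l = -3 (E1 requires Δm_l = 0, ±1)
(i) forbidden — Δm_l = -5 (E1 requires Δm_l = 0, ±1)
Total allowed: 1 of 9.

1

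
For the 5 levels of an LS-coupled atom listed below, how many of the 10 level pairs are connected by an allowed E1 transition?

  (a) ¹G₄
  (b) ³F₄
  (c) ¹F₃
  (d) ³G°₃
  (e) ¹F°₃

3

(a)–(b): forbidden (parity, ΔS).
(a)–(c): forbidden (parity).
(a)–(d): forbidden (ΔS).
(a)–(e): allowed.
(b)–(c): forbidden (parity, ΔS).
(b)–(d): allowed.
(b)–(e): forbidden (ΔS).
(c)–(d): forbidden (ΔS).
(c)–(e): allowed.
(d)–(e): forbidden (parity, ΔS).
Allowed pairs: 3 of 10.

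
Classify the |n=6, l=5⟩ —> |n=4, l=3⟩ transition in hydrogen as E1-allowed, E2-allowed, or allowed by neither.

E2

Δl = 3 − 5 = -2; l_i + l_f = 8.
E1 (Δl = ±1): not satisfied.
E2 (Δl = 0,±2, l_i+l_f ≥ 2): satisfied.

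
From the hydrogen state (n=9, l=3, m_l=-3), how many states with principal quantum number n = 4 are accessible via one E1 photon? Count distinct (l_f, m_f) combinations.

1

E1 requires Δl = ±1, so l_f ∈ {2, 4}; with 0 ≤ l_f ≤ n_f−1 = 3, the allowed l_f values are {2}.
For l_f = 2: m_f ∈ {m_i−1, m_i, m_i+1} ∩ [−2, 2] = {-2} → 1 state.
Total: 1.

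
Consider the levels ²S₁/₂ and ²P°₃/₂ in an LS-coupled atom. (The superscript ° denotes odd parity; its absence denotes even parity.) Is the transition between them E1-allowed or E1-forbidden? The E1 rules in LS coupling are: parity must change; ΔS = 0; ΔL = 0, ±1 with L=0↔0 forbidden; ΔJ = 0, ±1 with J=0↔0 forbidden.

ΔL = 0, ±1 (not L=0↔0): L: 0 → 1, ΔL = +1 — satisfied.
ΔS = 0: S: 1/2 → 1/2 — satisfied.
Parity must change: even → odd — satisfied.
ΔJ = 0, ±1 (not J=0↔0): J: 1/2 → 3/2, ΔJ = +1 — satisfied.
All four E1 rules are satisfied.

allowed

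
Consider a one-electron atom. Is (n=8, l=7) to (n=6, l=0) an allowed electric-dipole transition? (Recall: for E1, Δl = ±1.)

forbidden

l: 7 → 0 (Δl = -7). Δl = ±1 ✗.
The transition is electric-dipole forbidden.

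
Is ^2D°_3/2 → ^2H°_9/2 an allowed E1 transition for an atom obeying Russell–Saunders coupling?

forbidden

Initial level: S=1/2, L=2, J=3/2, parity odd. Final level: S=1/2, L=5, J=9/2, parity odd.
Parity must change: odd → odd — fails.
ΔL = 0, ±1 (not L=0↔0): L: 2 → 5, ΔL = +3 — fails.
ΔJ = 0, ±1 (not J=0↔0): J: 3/2 → 9/2, ΔJ = +3 — fails.
ΔS = 0: S: 1/2 → 1/2 — passes.
Rule(s) violated: parity, ΔL, ΔJ.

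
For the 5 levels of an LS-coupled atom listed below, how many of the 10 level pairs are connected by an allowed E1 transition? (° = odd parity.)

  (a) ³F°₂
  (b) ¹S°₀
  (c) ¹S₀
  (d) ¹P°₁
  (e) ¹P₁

3

(a)–(b): forbidden (parity, ΔS, ΔL, ΔJ).
(a)–(c): forbidden (ΔS, ΔL, ΔJ).
(a)–(d): forbidden (parity, ΔS, ΔL).
(a)–(e): forbidden (ΔS, ΔL).
(b)–(c): forbidden (ΔL, ΔJ).
(b)–(d): forbidden (parity).
(b)–(e): allowed.
(c)–(d): allowed.
(c)–(e): forbidden (parity).
(d)–(e): allowed.
Allowed pairs: 3 of 10.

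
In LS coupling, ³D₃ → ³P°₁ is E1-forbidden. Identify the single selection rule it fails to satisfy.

the ΔJ = 0, ±1 rule

ΔS = 0: S: 1 → 1 — ok.
ΔL = 0, ±1 (not L=0↔0): L: 2 → 1, ΔL = -1 — ok.
Parity must change: even → odd — ok.
ΔJ = 0, ±1 (not J=0↔0): J: 3 → 1, ΔJ = -2 — fails.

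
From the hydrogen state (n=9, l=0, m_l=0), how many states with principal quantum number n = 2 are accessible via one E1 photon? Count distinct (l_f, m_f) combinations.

E1 requires Δl = ±1, so l_f ∈ {-1, 1}; with 0 ≤ l_f ≤ n_f−1 = 1, the allowed l_f values are {1}.
For l_f = 1: m_f ∈ {m_i−1, m_i, m_i+1} ∩ [−1, 1] = {-1, 0, 1} → 3 states.
Total: 3.

3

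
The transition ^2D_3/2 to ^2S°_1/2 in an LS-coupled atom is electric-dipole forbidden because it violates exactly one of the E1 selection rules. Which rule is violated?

Reading off the term symbols: S 1/2→1/2, L 2→0, J 3/2→1/2, parity even→odd.
Parity must change: even → odd — passes.
ΔS = 0: S: 1/2 → 1/2 — passes.
ΔL = 0, ±1 (not L=0↔0): L: 2 → 0, ΔL = -2 — fails.
ΔJ = 0, ±1 (not J=0↔0): J: 3/2 → 1/2, ΔJ = -1 — passes.

the ΔL = 0, ±1 rule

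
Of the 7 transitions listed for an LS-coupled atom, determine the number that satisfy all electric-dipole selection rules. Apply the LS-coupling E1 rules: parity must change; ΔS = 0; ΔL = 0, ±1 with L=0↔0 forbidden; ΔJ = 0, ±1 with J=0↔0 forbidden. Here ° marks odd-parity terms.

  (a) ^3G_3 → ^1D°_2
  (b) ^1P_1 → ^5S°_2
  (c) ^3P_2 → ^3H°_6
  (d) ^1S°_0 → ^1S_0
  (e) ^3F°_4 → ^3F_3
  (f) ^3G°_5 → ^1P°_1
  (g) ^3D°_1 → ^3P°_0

(a) forbidden (ΔS, ΔL fail)
(b) forbidden (ΔS fails)
(c) forbidden (ΔL, ΔJ fail)
(d) forbidden (ΔL, ΔJ fail)
(e) allowed
(f) forbidden (parity, ΔS, ΔL, ΔJ fail)
(g) forbidden (parity fails)
Total allowed: 1 of 7.

1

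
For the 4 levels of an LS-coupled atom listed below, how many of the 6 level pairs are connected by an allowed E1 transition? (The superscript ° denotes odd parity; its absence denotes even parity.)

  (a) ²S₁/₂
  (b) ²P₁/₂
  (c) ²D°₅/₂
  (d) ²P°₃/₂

2

(a)–(b): forbidden (parity).
(a)–(c): forbidden (ΔL, ΔJ).
(a)–(d): allowed.
(b)–(c): forbidden (ΔJ).
(b)–(d): allowed.
(c)–(d): forbidden (parity).
Allowed pairs: 2 of 6.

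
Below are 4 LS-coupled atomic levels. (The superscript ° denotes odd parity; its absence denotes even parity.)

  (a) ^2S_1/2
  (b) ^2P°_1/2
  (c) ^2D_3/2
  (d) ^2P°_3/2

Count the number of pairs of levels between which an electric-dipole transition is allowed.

4

(a)–(b): allowed.
(a)–(c): forbidden (parity, ΔL).
(a)–(d): allowed.
(b)–(c): allowed.
(b)–(d): forbidden (parity).
(c)–(d): allowed.
Allowed pairs: 4 of 6.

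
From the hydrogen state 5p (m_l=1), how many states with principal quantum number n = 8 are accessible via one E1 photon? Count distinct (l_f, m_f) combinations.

4

E1 requires Δl = ±1, so l_f ∈ {0, 2}; with 0 ≤ l_f ≤ n_f−1 = 7, the allowed l_f values are {0, 2}.
For l_f = 0: m_f ∈ {m_i−1, m_i, m_i+1} ∩ [−0, 0] = {0} → 1 state.
For l_f = 2: m_f ∈ {m_i−1, m_i, m_i+1} ∩ [−2, 2] = {0, 1, 2} → 3 states.
Total: 4.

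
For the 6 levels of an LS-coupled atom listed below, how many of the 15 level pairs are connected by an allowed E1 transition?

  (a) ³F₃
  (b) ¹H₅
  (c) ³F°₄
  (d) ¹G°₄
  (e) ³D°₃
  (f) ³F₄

(a)–(b): forbidden (parity, ΔS, ΔL, ΔJ).
(a)–(c): allowed.
(a)–(d): forbidden (ΔS).
(a)–(e): allowed.
(a)–(f): forbidden (parity).
(b)–(c): forbidden (ΔS, ΔL).
(b)–(d): allowed.
(b)–(e): forbidden (ΔS, ΔL, ΔJ).
(b)–(f): forbidden (parity, ΔS, ΔL).
(c)–(d): forbidden (parity, ΔS).
(c)–(e): forbidden (parity).
(c)–(f): allowed.
(d)–(e): forbidden (parity, ΔS, ΔL).
(d)–(f): forbidden (ΔS).
(e)–(f): allowed.
Allowed pairs: 5 of 15.

5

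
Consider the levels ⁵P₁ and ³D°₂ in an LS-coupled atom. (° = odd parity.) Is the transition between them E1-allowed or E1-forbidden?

forbidden

Parity must change: even → odd — ✓.
ΔS = 0: S: 2 → 1 — ✗.
ΔL = 0, ±1 (not L=0↔0): L: 1 → 2, ΔL = +1 — ✓.
ΔJ = 0, ±1 (not J=0↔0): J: 1 → 2, ΔJ = +1 — ✓.
Rule(s) violated: ΔS.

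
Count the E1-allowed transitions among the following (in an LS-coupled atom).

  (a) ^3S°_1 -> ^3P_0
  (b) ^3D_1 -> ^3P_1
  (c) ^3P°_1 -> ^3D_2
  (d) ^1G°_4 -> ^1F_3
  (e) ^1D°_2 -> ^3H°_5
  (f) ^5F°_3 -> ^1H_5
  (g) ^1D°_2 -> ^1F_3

(a) allowed
(b) forbidden (parity fails)
(c) allowed
(d) allowed
(e) forbidden (parity, ΔS, ΔL, ΔJ fail)
(f) forbidden (ΔS, ΔL, ΔJ fail)
(g) allowed
Total allowed: 4 of 7.

4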